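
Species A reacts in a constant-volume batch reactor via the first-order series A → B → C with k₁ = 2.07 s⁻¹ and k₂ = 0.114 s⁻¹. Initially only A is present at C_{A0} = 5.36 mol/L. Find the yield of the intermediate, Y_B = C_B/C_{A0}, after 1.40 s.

0.844

The intermediate concentration in a first-order A→B→C sequence is C_B = k₁C_{A0}(e^(−k₁t) − e^(−k₂t))/(k₂−k₁).
e^(−k₁t) = e^(−2.07×1.40) = e^(−2.898) = 0.05513; e^(−k₂t) = e^(−0.1596) = 0.8525.
C_B = 2.07×5.36/(0.114−2.07) × (0.05513−0.8525) = (-5.672)×(-0.7974) = 4.523 mol/L.
Y_B = C_B/C_{A0} = 4.523/5.36 = 0.844.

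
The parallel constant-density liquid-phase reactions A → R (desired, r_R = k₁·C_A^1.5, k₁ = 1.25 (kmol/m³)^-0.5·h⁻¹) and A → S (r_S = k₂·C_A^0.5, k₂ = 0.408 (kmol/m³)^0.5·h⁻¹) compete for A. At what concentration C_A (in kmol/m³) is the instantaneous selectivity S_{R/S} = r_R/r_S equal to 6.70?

S_{R/S} = (k₁/k₂)·C_A ⇒ C_A = S·k₂/k₁.
= 6.70×0.408/1.25 = 2.19 kmol/m³.

2.19 kmol/m³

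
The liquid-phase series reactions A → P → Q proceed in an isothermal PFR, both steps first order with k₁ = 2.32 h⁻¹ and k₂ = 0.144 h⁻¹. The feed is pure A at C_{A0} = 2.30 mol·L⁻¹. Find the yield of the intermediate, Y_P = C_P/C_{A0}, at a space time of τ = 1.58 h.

0.822

For first-order series with pure A initially, C_P(τ) = k₁C_{A0}/(k₂−k₁)·(e^(−k₁τ) − e^(−k₂τ)).
e^(−k₁τ) = e^(−2.32×1.58) = e^(−3.666) = 0.02559; e^(−k₂τ) = e^(−0.2275) = 0.7965.
C_P = 2.32×2.30/(0.144−2.32) × (0.02559−0.7965) = (-2.452)×(-0.7709) = 1.890 mol·L⁻¹.
Y_P = C_P/C_{A0} = 1.890/2.30 = 0.822.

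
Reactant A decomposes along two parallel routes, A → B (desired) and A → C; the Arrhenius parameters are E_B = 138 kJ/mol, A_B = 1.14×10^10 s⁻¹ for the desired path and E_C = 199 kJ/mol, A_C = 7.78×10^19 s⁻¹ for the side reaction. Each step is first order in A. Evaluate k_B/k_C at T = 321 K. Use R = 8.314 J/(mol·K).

1.24

Since both paths have the same order in A, the concentration cancels and S_{B/C} = k_B/k_C = (A_B/A_C)·exp[(E_C−E_B)/(RT)].
(E_C−E_B)/(RT) = (199−138)×10³/(8.314×321) = 61000/2669 = 22.86.
k_B/k_C = (1.14×10^10/7.78×10^19)·exp(22.86) = 1.465×10^-10 × 8.444×10^9 = 1.24.
Since E_B < E_C, lowering the temperature improves selectivity toward B.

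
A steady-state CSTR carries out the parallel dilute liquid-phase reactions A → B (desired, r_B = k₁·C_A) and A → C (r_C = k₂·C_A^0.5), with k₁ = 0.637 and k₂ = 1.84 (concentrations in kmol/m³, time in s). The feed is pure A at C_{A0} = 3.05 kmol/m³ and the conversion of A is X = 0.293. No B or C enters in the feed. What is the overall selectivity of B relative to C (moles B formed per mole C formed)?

Exit C_A = C_{A0}(1−X) = 3.05×0.707 = 2.156 kmol/m³.
Rates in a CSTR are evaluated at the outlet concentration: r_B = 0.637×2.156 = 1.374, r_C = 1.84×2.156^0.5 = 2.702.
Overall selectivity = C_B/C_C = r_Bτ/(r_Cτ) = r_B/r_C = 0.508.

0.508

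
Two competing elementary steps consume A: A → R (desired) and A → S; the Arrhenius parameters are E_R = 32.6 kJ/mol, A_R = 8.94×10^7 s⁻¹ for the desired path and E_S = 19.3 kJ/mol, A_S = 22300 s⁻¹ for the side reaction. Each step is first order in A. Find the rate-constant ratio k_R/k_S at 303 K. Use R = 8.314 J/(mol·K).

20.4

k_R/k_S = (A_R/A_S)·exp[−(E_R−E_S)/(RT)] = (A_R/A_S)·exp[(E_S−E_R)/(RT)].
(E_S−E_R)/(RT) = (19.3−32.6)×10³/(8.314×303) = -13300/2519 = -5.280.
k_R/k_S = (8.94×10^7/22300)·exp(-5.280) = 4009 × 0.005095 = 20.4.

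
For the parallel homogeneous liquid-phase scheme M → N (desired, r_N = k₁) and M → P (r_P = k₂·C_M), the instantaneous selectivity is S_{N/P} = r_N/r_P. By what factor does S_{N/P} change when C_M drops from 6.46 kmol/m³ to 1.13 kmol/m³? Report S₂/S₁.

S_{N/P} = (k₁/k₂)·C_M⁻¹, so S₂/S₁ = (C_{M,2}/C_{M,1})⁻¹.
= 6.46/1.13 = 5.72.
Selectivity toward N rises as C_M falls — low-concentration operation is favoured.

5.72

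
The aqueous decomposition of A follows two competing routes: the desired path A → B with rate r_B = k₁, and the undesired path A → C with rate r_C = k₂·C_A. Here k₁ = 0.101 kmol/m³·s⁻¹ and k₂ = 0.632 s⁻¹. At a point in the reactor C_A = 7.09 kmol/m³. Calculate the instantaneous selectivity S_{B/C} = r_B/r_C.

0.0225

S_{B/C} = r_B/r_C = (k₁)/(k₂·C_A) = (k₁/k₂)·C_A⁻¹.
= (0.101) / (0.632×7.090) = 0.1010/4.481 = 0.0225.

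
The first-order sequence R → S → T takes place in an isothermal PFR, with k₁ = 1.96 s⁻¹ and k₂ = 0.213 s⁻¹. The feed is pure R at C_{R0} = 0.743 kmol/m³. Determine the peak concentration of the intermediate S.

Evaluating C_S at τ_opt = ln(k₂/k₁)/(k₂−k₁) gives C_{S,max}/C_{R0} = (k₁/k₂)^[k₂/(k₂−k₁)].
= (1.96/0.213)^(0.213/(0.213−1.96)) = (9.202)^(-0.1219) = 0.7629.
C_{S,max} = 0.7629×0.743 = 0.567 kmol/m³.

0.567 kmol/m³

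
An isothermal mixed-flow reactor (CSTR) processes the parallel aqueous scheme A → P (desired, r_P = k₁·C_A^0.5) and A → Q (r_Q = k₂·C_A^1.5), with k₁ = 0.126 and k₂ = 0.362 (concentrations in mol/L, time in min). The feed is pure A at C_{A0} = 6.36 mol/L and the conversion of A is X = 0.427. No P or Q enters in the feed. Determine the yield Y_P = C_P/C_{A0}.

0.0372

Exit C_A = C_{A0}(1−X) = 6.36×0.573 = 3.644 mol/L.
In a CSTR the entire volume is at exit conditions, so r_P = 0.126×3.644^0.5 = 0.2405 and r_Q = 0.362×3.644^1.5 = 2.518.
Fraction of consumed A going to P: r_P/(r_P+r_Q) = 0.08718.
C_P = 0.08718·C_{A0}·X = 0.08718×6.36×0.427 = 0.237 mol/L; Y_P = C_P/C_{A0} = 0.0372.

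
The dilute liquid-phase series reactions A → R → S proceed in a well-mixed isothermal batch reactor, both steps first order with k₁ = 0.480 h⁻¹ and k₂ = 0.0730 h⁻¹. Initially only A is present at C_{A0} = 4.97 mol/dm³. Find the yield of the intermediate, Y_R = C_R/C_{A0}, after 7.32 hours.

0.656

Solving the coupled first-order balances gives C_R(t) = [k₁/(k₂−k₁)]·C_{A0}·(e^(−k₁t) − e^(−k₂t)).
e^(−k₁t) = e^(−0.480×7.32) = e^(−3.514) = 0.02979; e^(−k₂t) = e^(−0.5344) = 0.5860.
C_R = 0.480×4.97/(0.0730−0.480) × (0.02979−0.5860) = (-5.861)×(-0.5563) = 3.260 mol/dm³.
Y_R = C_R/C_{A0} = 3.260/4.97 = 0.656.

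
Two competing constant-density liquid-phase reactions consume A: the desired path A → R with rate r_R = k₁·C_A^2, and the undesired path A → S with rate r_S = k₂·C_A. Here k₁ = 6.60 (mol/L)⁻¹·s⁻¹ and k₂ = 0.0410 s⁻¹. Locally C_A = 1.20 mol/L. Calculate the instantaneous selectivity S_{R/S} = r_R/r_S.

S_{R/S} = r_R/r_S = (k₁·C_A^2)/(k₂·C_A) = (k₁/k₂)·C_A.
= (6.60×1.200^2) / (0.0410×1.200) = 9.504/0.04920 = 193.
Since the desired path is higher order in A, keeping C_A high (PFR or concentrated feed) favours R.

193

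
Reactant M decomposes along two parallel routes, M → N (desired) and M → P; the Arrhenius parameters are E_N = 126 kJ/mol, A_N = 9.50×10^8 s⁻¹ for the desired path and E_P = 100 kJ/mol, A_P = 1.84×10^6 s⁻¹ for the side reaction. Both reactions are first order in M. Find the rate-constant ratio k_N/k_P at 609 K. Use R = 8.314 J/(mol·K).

k_N/k_P = (A_N/A_P)·exp[−(E_N−E_P)/(RT)] = (A_N/A_P)·exp[(E_P−E_N)/(RT)].
(E_P−E_N)/(RT) = (100−126)×10³/(8.314×609) = -26000/5063 = -5.135.
k_N/k_P = (9.50×10^8/1.84×10^6)·exp(-5.135) = 516.3 × 0.005887 = 3.04.

3.04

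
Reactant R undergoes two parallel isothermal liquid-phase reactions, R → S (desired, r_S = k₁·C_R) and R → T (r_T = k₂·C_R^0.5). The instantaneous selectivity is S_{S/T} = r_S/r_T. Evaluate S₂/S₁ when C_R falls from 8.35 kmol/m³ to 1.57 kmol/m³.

0.434

S_{S/T} = (k₁/k₂)·C_R^0.5, so S₂/S₁ = (C_{R,2}/C_{R,1})^0.5.
= (1.57/8.35)^0.5 = (0.1880)^0.5 = 0.434.
Selectivity toward S falls as C_R falls — high-concentration operation is favoured.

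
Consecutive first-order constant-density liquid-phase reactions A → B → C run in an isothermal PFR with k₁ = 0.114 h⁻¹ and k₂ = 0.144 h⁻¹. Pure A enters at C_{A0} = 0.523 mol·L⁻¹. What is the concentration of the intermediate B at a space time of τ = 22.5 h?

Solving the coupled first-order balances gives C_B(τ) = [k₁/(k₂−k₁)]·C_{A0}·(e^(−k₁τ) − e^(−k₂τ)).
e^(−k₁τ) = e^(−0.114×22.5) = e^(−2.565) = 0.07692; e^(−k₂τ) = e^(−3.240) = 0.03916.
C_B = 0.114×0.523/(0.144−0.114) × (0.07692−0.03916) = 1.987×0.03776 = 0.07503 mol·L⁻¹.

0.0750 mol·L⁻¹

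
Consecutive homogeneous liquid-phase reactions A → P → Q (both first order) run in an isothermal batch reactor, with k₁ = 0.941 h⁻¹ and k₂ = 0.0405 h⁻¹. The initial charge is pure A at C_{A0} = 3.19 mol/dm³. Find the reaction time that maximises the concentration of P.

3.49 h

The intermediate peaks when r₁ = r₂, i.e. k₁e^(−k₁t) = k₂e^(−k₂t), giving t_opt = ln(k₂/k₁)/(k₂−k₁).
= ln(0.0405/0.941)/(0.0405−0.941) = ln(0.04304)/-0.9005 = -3.146/-0.9005 = 3.49 h.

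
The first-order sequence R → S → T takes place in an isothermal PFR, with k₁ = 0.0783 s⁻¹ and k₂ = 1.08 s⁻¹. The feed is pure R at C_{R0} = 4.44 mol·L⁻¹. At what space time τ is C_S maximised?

2.62 s

For first-order series the maximum of C_S occurs at τ_opt = ln(k₂/k₁)/(k₂−k₁).
= ln(1.08/0.0783)/(1.08−0.0783) = ln(13.79)/1.002 = 2.624/1.002 = 2.62 s.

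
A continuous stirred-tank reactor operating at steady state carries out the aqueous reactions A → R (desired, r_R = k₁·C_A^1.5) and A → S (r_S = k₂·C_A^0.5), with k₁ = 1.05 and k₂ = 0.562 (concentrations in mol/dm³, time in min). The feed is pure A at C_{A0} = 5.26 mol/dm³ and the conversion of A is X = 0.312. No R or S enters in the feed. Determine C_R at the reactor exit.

1.43 mol/dm³

Exit C_A = C_{A0}(1−X) = 5.26×0.688 = 3.619 mol/dm³.
In a CSTR the entire volume is at exit conditions, so r_R = 1.05×3.619^1.5 = 7.229 and r_S = 0.562×3.619^0.5 = 1.069.
Fraction of consumed A going to R: r_R/(r_R+r_S) = 0.8712.
C_R = 0.8712·C_{A0}·X = 0.8712×5.26×0.312 = 1.43 mol/dm³.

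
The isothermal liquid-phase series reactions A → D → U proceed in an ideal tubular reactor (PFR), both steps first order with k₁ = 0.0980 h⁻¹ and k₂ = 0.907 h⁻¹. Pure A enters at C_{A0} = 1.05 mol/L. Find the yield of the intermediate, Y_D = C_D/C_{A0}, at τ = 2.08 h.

Solving the coupled first-order balances gives C_D(τ) = [k₁/(k₂−k₁)]·C_{A0}·(e^(−k₁τ) − e^(−k₂τ)).
e^(−k₁τ) = e^(−0.0980×2.08) = e^(−0.2038) = 0.8156; e^(−k₂τ) = e^(−1.887) = 0.1516.
C_D = 0.0980×1.05/(0.907−0.0980) × (0.8156−0.1516) = 0.1272×0.6640 = 0.08446 mol/L.
Y_D = C_D/C_{A0} = 0.08446/1.05 = 0.0804.

0.0804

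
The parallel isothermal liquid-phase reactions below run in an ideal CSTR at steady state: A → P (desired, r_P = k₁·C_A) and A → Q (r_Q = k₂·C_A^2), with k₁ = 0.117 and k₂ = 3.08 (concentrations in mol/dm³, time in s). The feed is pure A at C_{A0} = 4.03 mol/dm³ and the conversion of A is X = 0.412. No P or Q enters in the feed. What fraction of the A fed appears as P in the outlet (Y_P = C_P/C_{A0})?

Exit C_A = C_{A0}(1−X) = 4.03×0.588 = 2.370 mol/dm³.
Rates in a CSTR are evaluated at the outlet concentration: r_P = 0.117×2.370 = 0.2772, r_Q = 3.08×2.370^2 = 17.29.
Fraction of consumed A going to P: r_P/(r_P+r_Q) = 0.01578.
C_P = 0.01578·C_{A0}·X = 0.01578×4.03×0.412 = 0.0262 mol/dm³; Y_P = C_P/C_{A0} = 0.00650.

0.00650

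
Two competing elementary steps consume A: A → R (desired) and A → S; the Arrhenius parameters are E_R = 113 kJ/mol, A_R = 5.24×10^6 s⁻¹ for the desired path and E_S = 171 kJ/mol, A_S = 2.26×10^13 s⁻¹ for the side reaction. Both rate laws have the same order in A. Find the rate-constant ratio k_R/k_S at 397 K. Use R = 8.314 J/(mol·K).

With equal orders, S_{R/S} = k_R/k_S = (A_R/A_S)·exp[(E_S−E_R)/(RT)].
(E_S−E_R)/(RT) = (171−113)×10³/(8.314×397) = 58000/3301 = 17.57.
k_R/k_S = (5.24×10^6/2.26×10^13)·exp(17.57) = 2.319×10^-7 × 4.281×10^7 = 9.93.

9.93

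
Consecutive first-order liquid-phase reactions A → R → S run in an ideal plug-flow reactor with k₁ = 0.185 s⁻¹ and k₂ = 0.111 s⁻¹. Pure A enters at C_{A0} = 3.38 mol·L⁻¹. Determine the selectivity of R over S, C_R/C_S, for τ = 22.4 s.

0.206

For first-order series with pure A initially, C_R(τ) = k₁C_{A0}/(k₂−k₁)·(e^(−k₁τ) − e^(−k₂τ)).
e^(−k₁τ) = e^(−0.185×22.4) = e^(−4.144) = 0.01586; e^(−k₂τ) = e^(−2.486) = 0.08321.
C_R = 0.185×3.38/(0.111−0.185) × (0.01586−0.08321) = (-8.450)×(-0.06735) = 0.5691 mol·L⁻¹.
C_A = C_{A0}e^(−k₁τ) = 0.05360 mol·L⁻¹, so C_S = C_{A0}−C_A−C_R = 2.757 mol·L⁻¹; C_R/C_S = 0.206.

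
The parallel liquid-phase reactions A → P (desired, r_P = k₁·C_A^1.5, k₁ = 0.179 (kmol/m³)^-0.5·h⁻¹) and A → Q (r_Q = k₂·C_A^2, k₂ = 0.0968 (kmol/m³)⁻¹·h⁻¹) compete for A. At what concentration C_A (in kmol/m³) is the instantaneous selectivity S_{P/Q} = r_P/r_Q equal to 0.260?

S_{P/Q} = (k₁/k₂)·C_A^-0.5 ⇒ C_A = (S·k₂/k₁)^(-2).
= (0.260×0.0968/0.179)^(-2) = (0.1406)^(-2) = 50.6 kmol/m³.

50.6 kmol/m³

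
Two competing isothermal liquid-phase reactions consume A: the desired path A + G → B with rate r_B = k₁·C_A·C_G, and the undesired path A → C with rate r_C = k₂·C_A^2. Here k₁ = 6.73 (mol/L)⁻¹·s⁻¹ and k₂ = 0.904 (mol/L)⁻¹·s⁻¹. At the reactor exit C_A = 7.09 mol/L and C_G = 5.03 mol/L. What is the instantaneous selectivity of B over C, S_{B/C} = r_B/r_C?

S_{B/C} = r_B/r_C = (k₁·C_A·C_G)/(k₂·C_A^2) = (k₁/k₂)·C_A⁻¹·C_G.
= (6.73×7.090×5.030) / (0.904×7.090^2) = 240.0/45.44 = 5.28.
The undesired path is higher order in A, so low C_A (CSTR or dilute feed) favours B.

5.28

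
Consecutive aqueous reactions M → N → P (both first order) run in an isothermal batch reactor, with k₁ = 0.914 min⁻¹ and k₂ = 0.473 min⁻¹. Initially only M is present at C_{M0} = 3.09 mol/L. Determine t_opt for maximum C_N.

1.49 min

Setting dC_N/dt = 0 gives t_opt = ln(k₂/k₁)/(k₂−k₁).
= ln(0.473/0.914)/(0.473−0.914) = ln(0.5175)/-0.4410 = -0.6587/-0.4410 = 1.49 min.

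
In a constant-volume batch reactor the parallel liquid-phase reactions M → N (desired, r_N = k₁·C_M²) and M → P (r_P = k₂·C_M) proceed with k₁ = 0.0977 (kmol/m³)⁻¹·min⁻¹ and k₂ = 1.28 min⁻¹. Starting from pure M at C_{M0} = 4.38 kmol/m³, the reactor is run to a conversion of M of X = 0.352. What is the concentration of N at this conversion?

0.332 kmol/m³

C_M = C_{M0}(1−X) = 2.838 kmol/m³.
Along a PFR/batch, dC_P/dC_M = −r_P/(r_N+r_P) = −k₂/(k₂+k₁·C_M).
Integrating from C_{M0} to C_M: C_P = (1.28/0.0977)·ln[(1.28+0.0977·4.38)/(1.28+0.0977·2.84)] = 13.10·ln(1.708/1.557) = 1.210 kmol/m³.
Then C_N = (C_{M0}−C_M) − C_P = 1.542 − 1.210 = 0.3321 kmol/m³.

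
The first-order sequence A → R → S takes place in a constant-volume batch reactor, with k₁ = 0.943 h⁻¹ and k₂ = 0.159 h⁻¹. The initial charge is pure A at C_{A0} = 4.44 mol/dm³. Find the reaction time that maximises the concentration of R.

2.27 h

The intermediate peaks when r₁ = r₂, i.e. k₁e^(−k₁t) = k₂e^(−k₂t), giving t_opt = ln(k₂/k₁)/(k₂−k₁).
= ln(0.159/0.943)/(0.159−0.943) = ln(0.1686)/-0.7840 = -1.780/-0.7840 = 2.27 h.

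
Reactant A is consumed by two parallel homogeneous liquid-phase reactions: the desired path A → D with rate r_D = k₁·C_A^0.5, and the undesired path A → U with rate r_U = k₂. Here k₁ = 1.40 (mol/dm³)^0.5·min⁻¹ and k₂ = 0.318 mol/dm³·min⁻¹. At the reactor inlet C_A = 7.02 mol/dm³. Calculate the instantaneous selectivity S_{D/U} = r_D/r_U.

S_{D/U} = r_D/r_U = (k₁·C_A^0.5)/(k₂) = (k₁/k₂)·C_A^0.5.
= (1.40×7.020^0.5) / (0.318) = 3.709/0.3180 = 11.7.

11.7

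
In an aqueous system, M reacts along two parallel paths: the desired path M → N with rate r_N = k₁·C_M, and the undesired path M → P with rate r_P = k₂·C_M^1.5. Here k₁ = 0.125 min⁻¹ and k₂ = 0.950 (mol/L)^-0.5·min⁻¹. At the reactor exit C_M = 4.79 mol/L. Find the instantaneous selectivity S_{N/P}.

0.0601

S_{N/P} = r_N/r_P = (k₁·C_M)/(k₂·C_M^1.5) = (k₁/k₂)·C_M^-0.5.
= (0.125×4.790) / (0.950×4.790^1.5) = 0.5988/9.959 = 0.0601.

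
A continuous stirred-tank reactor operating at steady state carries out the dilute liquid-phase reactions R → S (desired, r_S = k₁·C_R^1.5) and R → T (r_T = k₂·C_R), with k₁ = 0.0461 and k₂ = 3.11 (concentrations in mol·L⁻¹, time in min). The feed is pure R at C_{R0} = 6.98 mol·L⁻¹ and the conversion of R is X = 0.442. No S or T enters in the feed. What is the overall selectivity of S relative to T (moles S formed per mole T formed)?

Exit C_R = C_{R0}(1−X) = 6.98×0.558 = 3.895 mol·L⁻¹.
Rates in a CSTR are evaluated at the outlet concentration: r_S = 0.0461×3.895^1.5 = 0.3544, r_T = 3.11×3.895 = 12.11.
Overall selectivity = C_S/C_T = r_Sτ/(r_Tτ) = r_S/r_T = 0.0293.

0.0293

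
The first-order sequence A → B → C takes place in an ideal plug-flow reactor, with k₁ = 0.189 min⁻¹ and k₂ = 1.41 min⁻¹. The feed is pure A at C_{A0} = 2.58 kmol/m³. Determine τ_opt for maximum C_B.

1.65 min

The intermediate peaks when r₁ = r₂, i.e. k₁e^(−k₁τ) = k₂e^(−k₂τ), giving τ_opt = ln(k₂/k₁)/(k₂−k₁).
= ln(1.41/0.189)/(1.41−0.189) = ln(7.460)/1.221 = 2.010/1.221 = 1.65 min.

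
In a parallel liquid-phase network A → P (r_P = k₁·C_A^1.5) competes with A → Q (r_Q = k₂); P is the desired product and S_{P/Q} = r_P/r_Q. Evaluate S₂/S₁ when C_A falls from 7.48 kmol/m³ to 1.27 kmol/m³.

0.0700

S_{P/Q} = (k₁/k₂)·C_A^1.5, so S₂/S₁ = (C_{A,2}/C_{A,1})^1.5.
= (1.27/7.48)^1.5 = (0.1698)^1.5 = 0.0700.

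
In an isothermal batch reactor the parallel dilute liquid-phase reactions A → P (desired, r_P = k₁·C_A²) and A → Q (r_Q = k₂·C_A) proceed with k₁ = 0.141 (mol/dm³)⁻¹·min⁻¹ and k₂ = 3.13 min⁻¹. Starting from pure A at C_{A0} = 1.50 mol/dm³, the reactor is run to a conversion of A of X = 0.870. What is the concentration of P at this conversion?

0.0477 mol/dm³

C_A = C_{A0}(1−X) = 0.1950 mol/dm³.
Along a PFR/batch, dC_Q/dC_A = −r_Q/(r_P+r_Q) = −k₂/(k₂+k₁·C_A).
Integrating from C_{A0} to C_A: C_Q = (3.13/0.141)·ln[(3.13+0.141·1.50)/(3.13+0.141·0.195)] = 22.20·ln(3.341/3.157) = 1.257 mol/dm³.
Then C_P = (C_{A0}−C_A) − C_Q = 1.305 − 1.257 = 0.04765 mol/dm³.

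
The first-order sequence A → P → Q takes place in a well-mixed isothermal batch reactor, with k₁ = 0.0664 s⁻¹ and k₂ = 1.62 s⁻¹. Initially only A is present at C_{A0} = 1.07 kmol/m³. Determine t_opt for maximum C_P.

2.06 s

For first-order series the maximum of C_P occurs at t_opt = ln(k₂/k₁)/(k₂−k₁).
= ln(1.62/0.0664)/(1.62−0.0664) = ln(24.40)/1.554 = 3.194/1.554 = 2.06 s.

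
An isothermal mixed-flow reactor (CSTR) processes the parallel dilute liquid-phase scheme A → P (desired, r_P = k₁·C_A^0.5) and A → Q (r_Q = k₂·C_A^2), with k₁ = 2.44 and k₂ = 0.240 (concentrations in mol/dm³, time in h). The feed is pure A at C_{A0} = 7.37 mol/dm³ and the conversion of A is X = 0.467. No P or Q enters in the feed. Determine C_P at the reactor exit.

Exit C_A = C_{A0}(1−X) = 7.37×0.533 = 3.928 mol/dm³.
In a CSTR the entire volume is at exit conditions, so r_P = 2.44×3.928^0.5 = 4.836 and r_Q = 0.240×3.928^2 = 3.703.
Fraction of consumed A going to P: r_P/(r_P+r_Q) = 0.5663.
C_P = 0.5663·C_{A0}·X = 0.5663×7.37×0.467 = 1.95 mol/dm³.

1.95 mol/dm³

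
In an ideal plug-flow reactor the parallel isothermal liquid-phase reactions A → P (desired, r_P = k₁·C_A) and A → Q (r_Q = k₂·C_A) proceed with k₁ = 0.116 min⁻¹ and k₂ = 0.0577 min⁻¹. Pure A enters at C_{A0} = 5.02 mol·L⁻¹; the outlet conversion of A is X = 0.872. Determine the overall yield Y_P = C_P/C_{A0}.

C_A = C_{A0}(1−X) = 0.6426 mol·L⁻¹.
Both paths are first order in A, so the instantaneous fraction to P is constant: dC_P/d(−C_A) = k₁/(k₁+k₂) = 0.6678.
C_P = 0.6678·(C_{A0}−C_A) = 0.6678×4.377 = 2.92 mol·L⁻¹.
Y_P = C_P/C_{A0} = 2.923/5.02 = 0.582.

0.582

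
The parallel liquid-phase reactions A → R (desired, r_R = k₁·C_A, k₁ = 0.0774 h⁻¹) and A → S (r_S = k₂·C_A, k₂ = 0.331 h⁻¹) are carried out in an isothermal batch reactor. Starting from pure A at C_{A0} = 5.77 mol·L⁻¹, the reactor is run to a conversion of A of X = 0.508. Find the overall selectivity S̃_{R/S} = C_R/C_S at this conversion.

C_A = C_{A0}(1−X) = 2.839 mol·L⁻¹.
Both paths are first order in A, so the instantaneous fraction to R is constant: dC_R/d(−C_A) = k₁/(k₁+k₂) = 0.1895.
C_R = 0.1895·(C_{A0}−C_A) = 0.1895×2.931 = 0.556 mol·L⁻¹.
C_S = (C_{A0}−C_A)−C_R = 2.376 mol·L⁻¹; S̃_{R/S} = 0.5555/2.376 = 0.234.

0.234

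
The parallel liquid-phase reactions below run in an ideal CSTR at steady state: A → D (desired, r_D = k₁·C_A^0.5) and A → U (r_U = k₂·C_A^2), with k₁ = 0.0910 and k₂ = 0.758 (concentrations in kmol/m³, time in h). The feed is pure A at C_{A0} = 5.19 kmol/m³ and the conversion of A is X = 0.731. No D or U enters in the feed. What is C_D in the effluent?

0.257 kmol/m³

Exit C_A = C_{A0}(1−X) = 5.19×0.269 = 1.396 kmol/m³.
In a CSTR the entire volume is at exit conditions, so r_D = 0.0910×1.396^0.5 = 0.1075 and r_U = 0.758×1.396^2 = 1.477.
Fraction of consumed A going to D: r_D/(r_D+r_U) = 0.06784.
C_D = 0.06784·C_{A0}·X = 0.06784×5.19×0.731 = 0.257 kmol/m³.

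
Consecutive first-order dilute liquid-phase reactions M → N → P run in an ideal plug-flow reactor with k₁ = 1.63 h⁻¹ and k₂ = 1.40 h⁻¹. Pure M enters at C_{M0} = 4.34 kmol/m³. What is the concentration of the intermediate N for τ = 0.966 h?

The intermediate concentration in a first-order A→B→C sequence is C_N = k₁C_{M0}(e^(−k₁τ) − e^(−k₂τ))/(k₂−k₁).
e^(−k₁τ) = e^(−1.63×0.966) = e^(−1.575) = 0.2071; e^(−k₂τ) = e^(−1.352) = 0.2586.
C_N = 1.63×4.34/(1.40−1.63) × (0.2071−0.2586) = (-30.76)×(-0.05152) = 1.585 kmol/m³.

1.58 kmol/m³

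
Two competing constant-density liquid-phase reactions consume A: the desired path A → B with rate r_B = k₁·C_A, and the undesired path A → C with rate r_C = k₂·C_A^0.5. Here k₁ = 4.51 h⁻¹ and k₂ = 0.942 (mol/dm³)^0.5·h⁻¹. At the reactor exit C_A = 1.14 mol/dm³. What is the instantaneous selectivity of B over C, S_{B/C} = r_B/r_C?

5.11

S_{B/C} = r_B/r_C = (k₁·C_A)/(k₂·C_A^0.5) = (k₁/k₂)·C_A^0.5.
= (4.51×1.140) / (0.942×1.140^0.5) = 5.141/1.006 = 5.11.
Since the desired path is higher order in A, keeping C_A high (PFR or concentrated feed) favours B.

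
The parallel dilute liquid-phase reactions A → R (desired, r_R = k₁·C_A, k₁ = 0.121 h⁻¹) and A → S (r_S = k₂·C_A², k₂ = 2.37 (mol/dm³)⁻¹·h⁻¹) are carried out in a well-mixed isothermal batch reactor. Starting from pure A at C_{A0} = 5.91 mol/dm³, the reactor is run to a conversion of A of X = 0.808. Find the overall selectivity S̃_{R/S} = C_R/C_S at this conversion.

0.0176

C_A = C_{A0}(1−X) = 1.135 mol/dm³.
Along a PFR/batch, dC_R/dC_A = −r_R/(r_R+r_S) = −k₁/(k₁+k₂·C_A).
Integrating from C_{A0} to C_A: C_R = (0.121/2.37)·ln[(0.121+2.37·5.91)/(0.121+2.37·1.13)] = 0.05105·ln(14.13/2.810) = 0.08245 mol/dm³.
C_S = (C_{A0}−C_A)−C_R = 4.693 mol/dm³; S̃_{R/S} = 0.08245/4.693 = 0.0176.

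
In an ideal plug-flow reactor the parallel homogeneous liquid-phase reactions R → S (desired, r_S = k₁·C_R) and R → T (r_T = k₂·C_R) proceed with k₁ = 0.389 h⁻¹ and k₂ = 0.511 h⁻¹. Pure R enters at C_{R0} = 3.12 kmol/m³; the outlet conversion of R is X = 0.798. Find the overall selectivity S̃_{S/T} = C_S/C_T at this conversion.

C_R = C_{R0}(1−X) = 0.6302 kmol/m³.
Both paths are first order in R, so the instantaneous fraction to S is constant: dC_S/d(−C_R) = k₁/(k₁+k₂) = 0.4322.
C_S = 0.4322·(C_{R0}−C_R) = 0.4322×2.490 = 1.08 kmol/m³.
C_T = (C_{R0}−C_R)−C_S = 1.414 kmol/m³; S̃_{S/T} = 1.076/1.414 = 0.761.

0.761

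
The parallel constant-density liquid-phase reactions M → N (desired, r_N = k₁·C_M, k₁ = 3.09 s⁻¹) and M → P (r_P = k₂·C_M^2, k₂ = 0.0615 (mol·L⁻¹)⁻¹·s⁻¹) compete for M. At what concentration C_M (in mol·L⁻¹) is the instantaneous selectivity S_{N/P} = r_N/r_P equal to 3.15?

16.0 mol·L⁻¹

S_{N/P} = (k₁/k₂)·C_M⁻¹ ⇒ C_M = (S·k₂/k₁)^(-1).
= (3.15×0.0615/3.09)^(-1) = (0.06269)^(-1) = 16.0 mol·L⁻¹.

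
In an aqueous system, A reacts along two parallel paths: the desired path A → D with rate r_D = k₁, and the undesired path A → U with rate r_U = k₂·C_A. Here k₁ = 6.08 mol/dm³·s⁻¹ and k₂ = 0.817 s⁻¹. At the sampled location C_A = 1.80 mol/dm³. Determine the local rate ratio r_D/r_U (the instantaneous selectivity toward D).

S_{D/U} = r_D/r_U = (k₁)/(k₂·C_A) = (k₁/k₂)·C_A⁻¹.
= (6.08) / (0.817×1.800) = 6.080/1.471 = 4.13.

4.13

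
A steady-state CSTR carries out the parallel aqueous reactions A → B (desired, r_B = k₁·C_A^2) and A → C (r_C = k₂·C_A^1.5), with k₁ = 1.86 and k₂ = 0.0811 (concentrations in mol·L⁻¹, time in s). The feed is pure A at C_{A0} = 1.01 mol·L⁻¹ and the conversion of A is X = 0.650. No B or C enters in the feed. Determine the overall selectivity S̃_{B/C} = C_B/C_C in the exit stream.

13.6

Exit C_A = C_{A0}(1−X) = 1.01×0.350 = 0.3535 mol·L⁻¹.
In a CSTR the entire volume is at exit conditions, so r_B = 1.86×0.3535^2 = 0.2324 and r_C = 0.0811×0.3535^1.5 = 0.01705.
Overall selectivity = C_B/C_C = r_Bτ/(r_Cτ) = r_B/r_C = 13.6.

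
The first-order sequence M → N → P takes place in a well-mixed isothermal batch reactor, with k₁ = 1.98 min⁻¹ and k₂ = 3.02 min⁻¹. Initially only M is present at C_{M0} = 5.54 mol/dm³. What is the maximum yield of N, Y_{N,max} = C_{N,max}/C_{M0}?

For a first-order series the maximum intermediate yield is C_{N,max}/C_{M0} = (k₁/k₂)^[k₂/(k₂−k₁)].
= (1.98/3.02)^(3.02/(3.02−1.98)) = (0.6556)^(2.904) = 0.2935.

0.293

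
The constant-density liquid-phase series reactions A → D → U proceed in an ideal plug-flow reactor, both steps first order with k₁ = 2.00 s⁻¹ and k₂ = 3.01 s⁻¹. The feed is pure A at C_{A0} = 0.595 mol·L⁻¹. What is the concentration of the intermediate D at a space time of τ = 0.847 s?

0.124 mol·L⁻¹

For first-order series with pure A initially, C_D(τ) = k₁C_{A0}/(k₂−k₁)·(e^(−k₁τ) − e^(−k₂τ)).
e^(−k₁τ) = e^(−2.00×0.847) = e^(−1.694) = 0.1838; e^(−k₂τ) = e^(−2.549) = 0.07812.
C_D = 2.00×0.595/(3.01−2.00) × (0.1838−0.07812) = 1.178×0.1057 = 0.1245 mol·L⁻¹.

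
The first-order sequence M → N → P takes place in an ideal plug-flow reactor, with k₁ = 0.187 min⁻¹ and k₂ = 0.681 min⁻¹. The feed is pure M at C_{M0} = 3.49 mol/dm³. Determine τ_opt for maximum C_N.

The intermediate peaks when r₁ = r₂, i.e. k₁e^(−k₁τ) = k₂e^(−k₂τ), giving τ_opt = ln(k₂/k₁)/(k₂−k₁).
= ln(0.681/0.187)/(0.681−0.187) = ln(3.642)/0.4940 = 1.292/0.4940 = 2.62 min.

2.62 min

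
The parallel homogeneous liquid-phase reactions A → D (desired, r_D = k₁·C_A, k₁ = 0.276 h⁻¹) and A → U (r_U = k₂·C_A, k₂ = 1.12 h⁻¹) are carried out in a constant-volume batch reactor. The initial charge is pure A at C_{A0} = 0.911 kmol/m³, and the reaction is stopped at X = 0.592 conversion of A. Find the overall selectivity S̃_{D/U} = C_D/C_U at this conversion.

0.246

C_A = C_{A0}(1−X) = 0.3717 kmol/m³.
Both paths are first order in A, so the instantaneous fraction to D is constant: dC_D/d(−C_A) = k₁/(k₁+k₂) = 0.1977.
C_D = 0.1977·(C_{A0}−C_A) = 0.1977×0.5393 = 0.107 kmol/m³.
C_U = (C_{A0}−C_A)−C_D = 0.4327 kmol/m³; S̃_{D/U} = 0.1066/0.4327 = 0.246.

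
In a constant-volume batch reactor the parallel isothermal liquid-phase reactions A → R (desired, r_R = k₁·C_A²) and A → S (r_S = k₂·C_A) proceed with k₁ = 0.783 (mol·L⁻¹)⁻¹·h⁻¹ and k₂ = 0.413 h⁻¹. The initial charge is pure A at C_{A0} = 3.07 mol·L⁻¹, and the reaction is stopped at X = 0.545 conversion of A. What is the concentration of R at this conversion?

C_A = C_{A0}(1−X) = 1.397 mol·L⁻¹.
Along a PFR/batch, dC_S/dC_A = −r_S/(r_R+r_S) = −k₂/(k₂+k₁·C_A).
Integrating from C_{A0} to C_A: C_S = (0.413/0.783)·ln[(0.413+0.783·3.07)/(0.413+0.783·1.40)] = 0.5275·ln(2.817/1.507) = 0.3300 mol·L⁻¹.
Then C_R = (C_{A0}−C_A) − C_S = 1.673 − 0.3300 = 1.343 mol·L⁻¹.

1.34 mol·L⁻¹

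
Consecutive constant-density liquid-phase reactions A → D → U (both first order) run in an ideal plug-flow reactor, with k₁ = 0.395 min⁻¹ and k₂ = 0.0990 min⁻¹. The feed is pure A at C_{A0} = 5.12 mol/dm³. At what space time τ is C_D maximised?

4.67 min

For first-order series the maximum of C_D occurs at τ_opt = ln(k₂/k₁)/(k₂−k₁).
= ln(0.0990/0.395)/(0.0990−0.395) = ln(0.2506)/-0.2960 = -1.384/-0.2960 = 4.67 min.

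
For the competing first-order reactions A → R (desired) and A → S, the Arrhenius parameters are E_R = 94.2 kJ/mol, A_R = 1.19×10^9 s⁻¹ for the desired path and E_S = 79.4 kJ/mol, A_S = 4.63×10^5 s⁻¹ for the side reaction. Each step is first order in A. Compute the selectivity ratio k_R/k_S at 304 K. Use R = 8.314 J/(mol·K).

Since both paths have the same order in A, the concentration cancels and S_{R/S} = k_R/k_S = (A_R/A_S)·exp[(E_S−E_R)/(RT)].
(E_S−E_R)/(RT) = (79.4−94.2)×10³/(8.314×304) = -14800/2527 = -5.856.
k_R/k_S = (1.19×10^9/4.63×10^5)·exp(-5.856) = 2570 × 0.002864 = 7.36.
Since E_R > E_S, raising the temperature improves selectivity toward R.

7.36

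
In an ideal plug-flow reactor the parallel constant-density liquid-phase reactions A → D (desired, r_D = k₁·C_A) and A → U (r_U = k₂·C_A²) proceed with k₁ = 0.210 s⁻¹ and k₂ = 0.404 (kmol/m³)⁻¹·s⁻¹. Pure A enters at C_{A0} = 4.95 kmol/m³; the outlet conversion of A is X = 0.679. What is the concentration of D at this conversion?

C_A = C_{A0}(1−X) = 1.589 kmol/m³.
Along a PFR/batch, dC_D/dC_A = −r_D/(r_D+r_U) = −k₁/(k₁+k₂·C_A).
Integrating from C_{A0} to C_A: C_D = (0.210/0.404)·ln[(0.210+0.404·4.95)/(0.210+0.404·1.59)] = 0.5198·ln(2.210/0.8519) = 0.4954 kmol/m³.

0.495 kmol/m³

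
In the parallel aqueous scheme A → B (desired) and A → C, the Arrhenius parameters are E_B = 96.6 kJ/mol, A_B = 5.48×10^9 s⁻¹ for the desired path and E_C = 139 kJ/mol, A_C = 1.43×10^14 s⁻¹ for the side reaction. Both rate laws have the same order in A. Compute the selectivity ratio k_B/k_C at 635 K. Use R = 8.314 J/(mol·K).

k_B/k_C = (A_B/A_C)·exp[−(E_B−E_C)/(RT)] = (A_B/A_C)·exp[(E_C−E_B)/(RT)].
(E_C−E_B)/(RT) = (139−96.6)×10³/(8.314×635) = 42400/5279 = 8.031.
k_B/k_C = (5.48×10^9/1.43×10^14)·exp(8.031) = 3.832×10^-5 × 3076 = 0.118.
Since E_B < E_C, lowering the temperature improves selectivity toward B.

0.118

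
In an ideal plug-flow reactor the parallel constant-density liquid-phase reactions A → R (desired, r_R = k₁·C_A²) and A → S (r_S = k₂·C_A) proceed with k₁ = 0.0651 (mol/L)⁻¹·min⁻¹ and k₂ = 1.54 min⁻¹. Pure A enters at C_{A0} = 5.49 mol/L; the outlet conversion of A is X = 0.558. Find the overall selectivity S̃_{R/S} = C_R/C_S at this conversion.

C_A = C_{A0}(1−X) = 2.427 mol/L.
Along a PFR/batch, dC_S/dC_A = −r_S/(r_R+r_S) = −k₂/(k₂+k₁·C_A).
Integrating from C_{A0} to C_A: C_S = (1.54/0.0651)·ln[(1.54+0.0651·5.49)/(1.54+0.0651·2.43)] = 23.66·ln(1.897/1.698) = 2.627 mol/L.
Then C_R = (C_{A0}−C_A) − C_S = 3.063 − 2.627 = 0.4364 mol/L.
S̃_{R/S} = C_R/C_S = 0.4364/2.627 = 0.166.

0.166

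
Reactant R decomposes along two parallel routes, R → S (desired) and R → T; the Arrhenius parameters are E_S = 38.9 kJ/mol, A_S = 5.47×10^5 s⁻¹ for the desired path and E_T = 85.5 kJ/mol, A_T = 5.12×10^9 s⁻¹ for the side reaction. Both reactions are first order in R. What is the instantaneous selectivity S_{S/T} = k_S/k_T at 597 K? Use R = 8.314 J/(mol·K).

1.28

k_S/k_T = (A_S/A_T)·exp[−(E_S−E_T)/(RT)] = (A_S/A_T)·exp[(E_T−E_S)/(RT)].
(E_T−E_S)/(RT) = (85.5−38.9)×10³/(8.314×597) = 46600/4963 = 9.389.
k_S/k_T = (5.47×10^5/5.12×10^9)·exp(9.389) = 1.068×10^-4 × 11952 = 1.28.
Since E_S < E_T, lowering the temperature improves selectivity toward S.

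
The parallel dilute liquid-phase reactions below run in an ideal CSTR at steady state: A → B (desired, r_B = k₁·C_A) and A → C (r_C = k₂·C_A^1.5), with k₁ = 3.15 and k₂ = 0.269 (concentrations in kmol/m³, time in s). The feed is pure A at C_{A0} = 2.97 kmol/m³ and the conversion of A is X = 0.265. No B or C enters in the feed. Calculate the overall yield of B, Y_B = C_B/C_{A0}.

0.235

Exit C_A = C_{A0}(1−X) = 2.97×0.735 = 2.183 kmol/m³.
Rates in a CSTR are evaluated at the outlet concentration: r_B = 3.15×2.183 = 6.876, r_C = 0.269×2.183^1.5 = 0.8676.
Fraction of consumed A going to B: r_B/(r_B+r_C) = 0.8880.
C_B = 0.8880·C_{A0}·X = 0.8880×2.97×0.265 = 0.699 kmol/m³; Y_B = C_B/C_{A0} = 0.235.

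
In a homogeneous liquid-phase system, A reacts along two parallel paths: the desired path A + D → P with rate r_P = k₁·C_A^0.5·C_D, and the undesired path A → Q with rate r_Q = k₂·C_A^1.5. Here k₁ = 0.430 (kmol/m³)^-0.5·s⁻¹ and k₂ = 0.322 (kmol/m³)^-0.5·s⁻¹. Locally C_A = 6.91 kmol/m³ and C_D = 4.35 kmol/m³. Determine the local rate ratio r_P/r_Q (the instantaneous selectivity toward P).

S_{P/Q} = r_P/r_Q = (k₁·C_A^0.5·C_D)/(k₂·C_A^1.5) = (k₁/k₂)·C_A⁻¹·C_D.
= (0.430×6.910^0.5×4.350) / (0.322×6.910^1.5) = 4.917/5.849 = 0.841.

0.841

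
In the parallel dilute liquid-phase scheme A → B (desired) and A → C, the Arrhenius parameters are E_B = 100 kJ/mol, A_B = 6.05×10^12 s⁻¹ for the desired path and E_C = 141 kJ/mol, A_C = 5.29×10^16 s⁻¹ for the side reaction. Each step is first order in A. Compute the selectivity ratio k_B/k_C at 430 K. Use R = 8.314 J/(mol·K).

10.9

k_B/k_C = (A_B/A_C)·exp[−(E_B−E_C)/(RT)] = (A_B/A_C)·exp[(E_C−E_B)/(RT)].
(E_C−E_B)/(RT) = (141−100)×10³/(8.314×430) = 41000/3575 = 11.47.
k_B/k_C = (6.05×10^12/5.29×10^16)·exp(11.47) = 1.144×10^-4 × 95652 = 10.9.
Since E_B < E_C, lowering the temperature improves selectivity toward B.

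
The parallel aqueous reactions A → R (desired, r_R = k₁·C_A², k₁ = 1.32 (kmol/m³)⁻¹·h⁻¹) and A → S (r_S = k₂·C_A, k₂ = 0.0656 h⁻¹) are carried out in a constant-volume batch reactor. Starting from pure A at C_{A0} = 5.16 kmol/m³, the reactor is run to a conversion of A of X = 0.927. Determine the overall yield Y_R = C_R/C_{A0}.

C_A = C_{A0}(1−X) = 0.3767 kmol/m³.
Along a PFR/batch, dC_S/dC_A = −r_S/(r_R+r_S) = −k₂/(k₂+k₁·C_A).
Integrating from C_{A0} to C_A: C_S = (0.0656/1.32)·ln[(0.0656+1.32·5.16)/(0.0656+1.32·0.377)] = 0.04970·ln(6.877/0.5628) = 0.1244 kmol/m³.
Then C_R = (C_{A0}−C_A) − C_S = 4.783 − 0.1244 = 4.659 kmol/m³.
Y_R = C_R/C_{A0} = 4.659/5.16 = 0.903.

0.903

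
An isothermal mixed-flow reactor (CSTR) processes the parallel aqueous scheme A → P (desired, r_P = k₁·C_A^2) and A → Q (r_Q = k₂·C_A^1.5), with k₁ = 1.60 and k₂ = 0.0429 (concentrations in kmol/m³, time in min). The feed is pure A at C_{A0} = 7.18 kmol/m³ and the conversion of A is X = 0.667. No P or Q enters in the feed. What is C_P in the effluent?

Exit C_A = C_{A0}(1−X) = 7.18×0.333 = 2.391 kmol/m³.
Rates in a CSTR are evaluated at the outlet concentration: r_P = 1.60×2.391^2 = 9.147, r_Q = 0.0429×2.391^1.5 = 0.1586.
Fraction of consumed A going to P: r_P/(r_P+r_Q) = 0.9830.
C_P = 0.9830·C_{A0}·X = 0.9830×7.18×0.667 = 4.71 kmol/m³.

4.71 kmol/m³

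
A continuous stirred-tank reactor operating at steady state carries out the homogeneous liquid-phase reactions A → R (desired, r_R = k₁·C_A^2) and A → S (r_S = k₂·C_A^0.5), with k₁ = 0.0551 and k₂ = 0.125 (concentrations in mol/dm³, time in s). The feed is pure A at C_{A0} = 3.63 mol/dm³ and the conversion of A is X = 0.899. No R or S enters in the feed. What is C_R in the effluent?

0.291 mol/dm³

Exit C_A = C_{A0}(1−X) = 3.63×0.101 = 0.3666 mol/dm³.
Rates in a CSTR are evaluated at the outlet concentration: r_R = 0.0551×0.3666^2 = 0.007406, r_S = 0.125×0.3666^0.5 = 0.07569.
Fraction of consumed A going to R: r_R/(r_R+r_S) = 0.08913.
C_R = 0.08913·C_{A0}·X = 0.08913×3.63×0.899 = 0.291 mol/dm³.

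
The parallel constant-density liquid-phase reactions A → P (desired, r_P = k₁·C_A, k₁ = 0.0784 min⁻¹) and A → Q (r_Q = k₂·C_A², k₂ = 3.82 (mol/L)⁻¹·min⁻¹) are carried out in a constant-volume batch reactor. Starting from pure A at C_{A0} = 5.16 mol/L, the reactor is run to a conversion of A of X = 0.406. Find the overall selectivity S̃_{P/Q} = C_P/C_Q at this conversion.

0.00510

C_A = C_{A0}(1−X) = 3.065 mol/L.
Along a PFR/batch, dC_P/dC_A = −r_P/(r_P+r_Q) = −k₁/(k₁+k₂·C_A).
Integrating from C_{A0} to C_A: C_P = (0.0784/3.82)·ln[(0.0784+3.82·5.16)/(0.0784+3.82·3.07)] = 0.02052·ln(19.79/11.79) = 0.01063 mol/L.
C_Q = (C_{A0}−C_A)−C_P = 2.084 mol/L; S̃_{P/Q} = 0.01063/2.084 = 0.00510.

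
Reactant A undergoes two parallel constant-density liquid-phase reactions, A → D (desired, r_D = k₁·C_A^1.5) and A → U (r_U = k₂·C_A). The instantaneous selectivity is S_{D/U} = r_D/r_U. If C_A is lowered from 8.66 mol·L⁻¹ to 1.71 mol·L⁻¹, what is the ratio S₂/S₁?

0.444

S_{D/U} = (k₁/k₂)·C_A^0.5, so S₂/S₁ = (C_{A,2}/C_{A,1})^0.5.
= (1.71/8.66)^0.5 = (0.1975)^0.5 = 0.444.
Selectivity toward D falls as C_A falls — high-concentration operation is favoured.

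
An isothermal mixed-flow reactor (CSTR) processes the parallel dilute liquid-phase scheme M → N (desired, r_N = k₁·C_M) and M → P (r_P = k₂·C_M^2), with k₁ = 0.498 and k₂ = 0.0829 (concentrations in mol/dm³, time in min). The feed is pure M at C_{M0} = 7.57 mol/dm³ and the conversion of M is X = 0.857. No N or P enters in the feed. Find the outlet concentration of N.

5.50 mol/dm³

Exit C_M = C_{M0}(1−X) = 7.57×0.143 = 1.083 mol/dm³.
In a CSTR the entire volume is at exit conditions, so r_N = 0.498×1.083 = 0.5391 and r_P = 0.0829×1.083^2 = 0.09714.
Fraction of consumed M going to N: r_N/(r_N+r_P) = 0.8473.
C_N = 0.8473·C_{M0}·X = 0.8473×7.57×0.857 = 5.50 mol/dm³.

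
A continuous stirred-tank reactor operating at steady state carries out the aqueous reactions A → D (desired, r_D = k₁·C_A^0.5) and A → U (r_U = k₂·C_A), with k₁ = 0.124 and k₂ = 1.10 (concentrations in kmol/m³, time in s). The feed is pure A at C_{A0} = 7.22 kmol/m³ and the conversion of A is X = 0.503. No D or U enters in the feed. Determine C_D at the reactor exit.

Exit C_A = C_{A0}(1−X) = 7.22×0.497 = 3.588 kmol/m³.
In a CSTR the entire volume is at exit conditions, so r_D = 0.124×3.588^0.5 = 0.2349 and r_U = 1.10×3.588 = 3.947.
Fraction of consumed A going to D: r_D/(r_D+r_U) = 0.05617.
C_D = 0.05617·C_{A0}·X = 0.05617×7.22×0.503 = 0.204 kmol/m³.

0.204 kmol/m³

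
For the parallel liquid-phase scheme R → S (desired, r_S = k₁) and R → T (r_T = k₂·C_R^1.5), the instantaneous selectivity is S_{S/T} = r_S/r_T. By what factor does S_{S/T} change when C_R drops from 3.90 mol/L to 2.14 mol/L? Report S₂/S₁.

S_{S/T} = (k₁/k₂)·C_R^-1.5, so S₂/S₁ = (C_{R,2}/C_{R,1})^-1.5.
= (2.14/3.90)^(-1.5) = (0.5487)^(-1.5) = 2.46.
Selectivity toward S rises as C_R falls — low-concentration operation is favoured.

2.46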